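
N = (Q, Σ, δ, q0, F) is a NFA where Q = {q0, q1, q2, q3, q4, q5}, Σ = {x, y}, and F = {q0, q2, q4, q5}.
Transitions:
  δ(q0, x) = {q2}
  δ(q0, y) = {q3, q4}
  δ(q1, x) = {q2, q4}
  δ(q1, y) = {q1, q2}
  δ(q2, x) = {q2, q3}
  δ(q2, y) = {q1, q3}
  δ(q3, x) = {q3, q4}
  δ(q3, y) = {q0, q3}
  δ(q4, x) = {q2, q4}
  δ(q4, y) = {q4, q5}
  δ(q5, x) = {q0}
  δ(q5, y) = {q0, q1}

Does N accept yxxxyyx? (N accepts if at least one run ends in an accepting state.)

accepted

Start: {q0}
read y: {q3, q4}
read x: {q2, q3, q4}
read x: {q2, q3, q4}
read x: {q2, q3, q4}
read y: {q0, q1, q3, q4, q5}
read y: {q0, q1, q2, q3, q4, q5}
read x: {q0, q2, q3, q4}
Reachable ∩ accepting = {q0, q2, q4} — nonempty.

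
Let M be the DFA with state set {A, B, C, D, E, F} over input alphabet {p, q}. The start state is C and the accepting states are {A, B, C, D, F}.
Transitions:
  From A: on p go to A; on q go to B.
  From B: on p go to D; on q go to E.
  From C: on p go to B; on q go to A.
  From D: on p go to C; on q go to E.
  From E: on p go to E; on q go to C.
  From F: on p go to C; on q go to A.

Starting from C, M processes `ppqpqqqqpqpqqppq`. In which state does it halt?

E

C --p--> B
B --p--> D
D --q--> E
E --p--> E
E --q--> C
C --q--> A
A --q--> B
B --q--> E
E --p--> E
E --q--> C
C --p--> B
B --q--> E
E --q--> C
C --p--> B
B --p--> D
D --q--> E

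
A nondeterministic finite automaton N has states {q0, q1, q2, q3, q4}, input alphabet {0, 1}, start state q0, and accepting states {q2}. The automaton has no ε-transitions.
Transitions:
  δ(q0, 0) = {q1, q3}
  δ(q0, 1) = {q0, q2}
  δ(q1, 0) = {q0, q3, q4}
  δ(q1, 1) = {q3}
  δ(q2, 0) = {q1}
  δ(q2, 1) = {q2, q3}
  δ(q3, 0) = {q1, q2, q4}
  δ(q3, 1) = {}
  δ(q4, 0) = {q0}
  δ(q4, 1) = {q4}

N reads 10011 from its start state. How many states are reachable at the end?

Start: {q0}
read 1: {q0, q2}
read 0: {q1, q3}
read 0: {q0, q1, q2, q3, q4}
read 1: {q0, q2, q3, q4}
read 1: {q0, q2, q3, q4}
Final reachable set {q0, q2, q3, q4} has 4 states.

4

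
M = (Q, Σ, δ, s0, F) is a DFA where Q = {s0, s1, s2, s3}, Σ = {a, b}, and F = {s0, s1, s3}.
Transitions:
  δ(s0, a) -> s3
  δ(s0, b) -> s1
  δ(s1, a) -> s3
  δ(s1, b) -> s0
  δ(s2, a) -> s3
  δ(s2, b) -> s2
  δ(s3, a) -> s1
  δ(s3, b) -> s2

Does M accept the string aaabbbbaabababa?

accepted

s0 --a--> s3
s3 --a--> s1
s1 --a--> s3
s3 --b--> s2
s2 --b--> s2
s2 --b--> s2
s2 --b--> s2
s2 --a--> s3
s3 --a--> s1
s1 --b--> s0
s0 --a--> s3
s3 --b--> s2
s2 --a--> s3
s3 --b--> s2
s2 --a--> s3
End in state s3, which is an accepting state.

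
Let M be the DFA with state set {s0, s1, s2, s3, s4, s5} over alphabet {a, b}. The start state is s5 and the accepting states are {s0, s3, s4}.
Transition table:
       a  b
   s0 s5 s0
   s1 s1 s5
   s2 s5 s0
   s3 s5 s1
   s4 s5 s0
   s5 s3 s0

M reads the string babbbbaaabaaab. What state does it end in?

s5 --b--> s0
s0 --a--> s5
s5 --b--> s0
s0 --b--> s0
s0 --b--> s0
s0 --b--> s0
s0 --a--> s5
s5 --a--> s3
s3 --a--> s5
s5 --b--> s0
s0 --a--> s5
s5 --a--> s3
s3 --a--> s5
s5 --b--> s0

s0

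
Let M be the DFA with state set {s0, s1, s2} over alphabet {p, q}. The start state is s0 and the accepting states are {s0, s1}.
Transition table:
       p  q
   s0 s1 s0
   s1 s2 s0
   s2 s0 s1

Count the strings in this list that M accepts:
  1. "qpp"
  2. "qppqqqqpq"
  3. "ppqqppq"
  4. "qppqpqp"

2

"qpp": rejected
"qppqqqqpq": accepted
"ppqqppq": accepted
"qppqpqp": rejected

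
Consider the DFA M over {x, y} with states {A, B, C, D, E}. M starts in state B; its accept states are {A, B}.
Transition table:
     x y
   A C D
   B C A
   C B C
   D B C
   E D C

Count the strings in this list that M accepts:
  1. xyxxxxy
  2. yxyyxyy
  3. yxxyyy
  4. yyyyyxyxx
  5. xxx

1

xyxxxxy: rejected
yxyyxyy: rejected
yxxyyy: rejected
yyyyyxyxx: accepted
xxx: rejected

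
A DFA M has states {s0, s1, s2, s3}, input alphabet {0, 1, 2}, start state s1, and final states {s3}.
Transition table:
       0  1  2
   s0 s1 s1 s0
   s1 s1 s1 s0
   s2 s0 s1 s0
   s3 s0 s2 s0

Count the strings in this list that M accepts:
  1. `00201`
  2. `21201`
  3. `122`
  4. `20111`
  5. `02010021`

0

`00201`: rejected
`21201`: rejected
`122`: rejected
`20111`: rejected
`02010021`: rejected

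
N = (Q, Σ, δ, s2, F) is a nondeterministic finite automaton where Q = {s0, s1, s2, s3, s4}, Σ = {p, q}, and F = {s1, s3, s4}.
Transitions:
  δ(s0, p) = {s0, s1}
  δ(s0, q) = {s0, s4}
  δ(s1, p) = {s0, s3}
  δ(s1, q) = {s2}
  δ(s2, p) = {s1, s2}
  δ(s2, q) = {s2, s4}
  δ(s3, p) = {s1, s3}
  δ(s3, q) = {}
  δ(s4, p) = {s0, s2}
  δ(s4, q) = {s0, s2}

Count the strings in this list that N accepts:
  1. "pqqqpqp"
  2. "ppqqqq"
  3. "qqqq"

"pqqqpqp": accepted
"ppqqqq": accepted
"qqqq": accepted

3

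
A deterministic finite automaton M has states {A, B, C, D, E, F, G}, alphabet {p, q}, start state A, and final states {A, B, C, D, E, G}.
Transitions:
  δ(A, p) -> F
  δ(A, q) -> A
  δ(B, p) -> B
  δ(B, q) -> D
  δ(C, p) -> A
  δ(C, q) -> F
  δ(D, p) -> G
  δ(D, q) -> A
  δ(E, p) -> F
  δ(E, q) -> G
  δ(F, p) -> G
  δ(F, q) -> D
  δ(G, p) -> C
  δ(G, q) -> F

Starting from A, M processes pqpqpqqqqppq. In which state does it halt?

A --p--> F
F --q--> D
D --p--> G
G --q--> F
F --p--> G
G --q--> F
F --q--> D
D --q--> A
A --q--> A
A --p--> F
F --p--> G
G --q--> F

F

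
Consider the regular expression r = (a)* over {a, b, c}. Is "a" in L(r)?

yes

Split into 1 piece a; each matches a.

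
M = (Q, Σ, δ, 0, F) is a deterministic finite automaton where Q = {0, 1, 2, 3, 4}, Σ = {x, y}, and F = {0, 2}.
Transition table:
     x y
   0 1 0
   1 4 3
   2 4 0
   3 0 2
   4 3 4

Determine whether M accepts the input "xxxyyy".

accepted

0 --x--> 1
1 --x--> 4
4 --x--> 3
3 --y--> 2
2 --y--> 0
0 --y--> 0
End in state 0, which is an accepting state.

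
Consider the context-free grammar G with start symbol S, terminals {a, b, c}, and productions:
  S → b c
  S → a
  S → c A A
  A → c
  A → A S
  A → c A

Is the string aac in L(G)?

no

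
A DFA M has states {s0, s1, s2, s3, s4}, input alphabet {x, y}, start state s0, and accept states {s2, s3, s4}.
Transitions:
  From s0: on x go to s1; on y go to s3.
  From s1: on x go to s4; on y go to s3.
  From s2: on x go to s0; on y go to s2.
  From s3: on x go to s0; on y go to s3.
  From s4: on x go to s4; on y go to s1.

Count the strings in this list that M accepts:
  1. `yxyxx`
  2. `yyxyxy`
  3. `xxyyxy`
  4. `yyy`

`yxyxx`: rejected
`yyxyxy`: accepted
`xxyyxy`: accepted
`yyy`: accepted

3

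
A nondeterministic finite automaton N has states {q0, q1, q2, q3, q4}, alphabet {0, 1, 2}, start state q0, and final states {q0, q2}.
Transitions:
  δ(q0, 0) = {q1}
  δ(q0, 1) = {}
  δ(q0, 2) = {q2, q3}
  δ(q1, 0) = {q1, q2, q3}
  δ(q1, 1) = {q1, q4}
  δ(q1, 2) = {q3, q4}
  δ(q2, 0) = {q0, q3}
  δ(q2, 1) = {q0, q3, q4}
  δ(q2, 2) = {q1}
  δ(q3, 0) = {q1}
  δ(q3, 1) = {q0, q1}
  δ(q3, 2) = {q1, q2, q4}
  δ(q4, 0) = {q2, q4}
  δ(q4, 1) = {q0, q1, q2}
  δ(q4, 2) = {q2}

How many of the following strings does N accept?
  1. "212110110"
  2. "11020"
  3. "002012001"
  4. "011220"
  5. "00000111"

4

"212110110": accepted
"11020": rejected
"002012001": accepted
"011220": accepted
"00000111": accepted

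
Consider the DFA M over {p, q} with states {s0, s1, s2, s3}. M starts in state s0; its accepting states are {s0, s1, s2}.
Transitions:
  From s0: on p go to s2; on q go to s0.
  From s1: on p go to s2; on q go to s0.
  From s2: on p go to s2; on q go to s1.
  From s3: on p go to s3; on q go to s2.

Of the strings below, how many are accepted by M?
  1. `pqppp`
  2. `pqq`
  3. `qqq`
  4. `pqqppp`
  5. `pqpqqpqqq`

`pqppp`: accepted
`pqq`: accepted
`qqq`: accepted
`pqqppp`: accepted
`pqpqqpqqq`: accepted

5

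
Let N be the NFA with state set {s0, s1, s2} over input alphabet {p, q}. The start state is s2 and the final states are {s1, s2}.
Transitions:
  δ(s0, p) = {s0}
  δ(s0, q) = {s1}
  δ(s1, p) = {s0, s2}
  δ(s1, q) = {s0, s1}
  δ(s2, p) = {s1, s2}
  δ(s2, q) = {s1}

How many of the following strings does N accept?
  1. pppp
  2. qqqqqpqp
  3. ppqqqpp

3

pppp: accepted
qqqqqpqp: accepted
ppqqqpp: accepted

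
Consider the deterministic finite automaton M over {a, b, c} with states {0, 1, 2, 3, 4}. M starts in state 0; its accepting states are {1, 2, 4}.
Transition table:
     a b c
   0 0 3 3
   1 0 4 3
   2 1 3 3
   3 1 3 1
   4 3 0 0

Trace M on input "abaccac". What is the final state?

3

0 --a--> 0
0 --b--> 3
3 --a--> 1
1 --c--> 3
3 --c--> 1
1 --a--> 0
0 --c--> 3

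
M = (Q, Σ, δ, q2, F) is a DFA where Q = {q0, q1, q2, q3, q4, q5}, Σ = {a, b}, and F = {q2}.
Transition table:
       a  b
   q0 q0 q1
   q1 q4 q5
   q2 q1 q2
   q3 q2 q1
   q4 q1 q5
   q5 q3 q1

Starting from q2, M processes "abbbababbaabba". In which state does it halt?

q2 --a--> q1
q1 --b--> q5
q5 --b--> q1
q1 --b--> q5
q5 --a--> q3
q3 --b--> q1
q1 --a--> q4
q4 --b--> q5
q5 --b--> q1
q1 --a--> q4
q4 --a--> q1
q1 --b--> q5
q5 --b--> q1
q1 --a--> q4

q4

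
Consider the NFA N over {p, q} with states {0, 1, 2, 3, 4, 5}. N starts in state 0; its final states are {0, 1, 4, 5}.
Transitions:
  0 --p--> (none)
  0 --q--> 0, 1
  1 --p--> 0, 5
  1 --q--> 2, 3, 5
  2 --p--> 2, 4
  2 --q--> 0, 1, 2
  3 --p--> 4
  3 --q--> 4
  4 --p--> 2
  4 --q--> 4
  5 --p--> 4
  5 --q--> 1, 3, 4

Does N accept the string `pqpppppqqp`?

Start: {0}
read p: {}
The reachable set is empty and stays empty for the remaining 9 symbols.
Reachable ∩ accepting = {} — empty.

rejected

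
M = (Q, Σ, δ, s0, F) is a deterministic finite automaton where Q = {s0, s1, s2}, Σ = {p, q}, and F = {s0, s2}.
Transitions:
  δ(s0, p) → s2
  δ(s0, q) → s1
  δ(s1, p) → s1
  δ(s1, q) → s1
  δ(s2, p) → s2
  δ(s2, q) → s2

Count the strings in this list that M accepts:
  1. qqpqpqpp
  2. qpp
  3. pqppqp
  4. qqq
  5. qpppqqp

qqpqpqpp: rejected
qpp: rejected
pqppqp: accepted
qqq: rejected
qpppqqp: rejected

1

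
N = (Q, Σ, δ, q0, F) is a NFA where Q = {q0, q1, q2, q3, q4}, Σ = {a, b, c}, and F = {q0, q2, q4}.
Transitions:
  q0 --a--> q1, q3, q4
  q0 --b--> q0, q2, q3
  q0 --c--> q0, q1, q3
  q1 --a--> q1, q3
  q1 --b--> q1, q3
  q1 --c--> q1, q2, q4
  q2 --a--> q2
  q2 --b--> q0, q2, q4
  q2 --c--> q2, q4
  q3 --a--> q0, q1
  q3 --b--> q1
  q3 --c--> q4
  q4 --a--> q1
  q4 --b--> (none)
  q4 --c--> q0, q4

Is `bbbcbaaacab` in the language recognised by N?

accepted

Start: {q0}
read b: {q0, q2, q3}
read b: {q0, q1, q2, q3, q4}
read b: {q0, q1, q2, q3, q4}
read c: {q0, q1, q2, q3, q4}
read b: {q0, q1, q2, q3, q4}
read a: {q0, q1, q2, q3, q4}
read a: {q0, q1, q2, q3, q4}
read a: {q0, q1, q2, q3, q4}
read c: {q0, q1, q2, q3, q4}
read a: {q0, q1, q2, q3, q4}
read b: {q0, q1, q2, q3, q4}
Reachable ∩ accepting = {q0, q2, q4} — nonempty.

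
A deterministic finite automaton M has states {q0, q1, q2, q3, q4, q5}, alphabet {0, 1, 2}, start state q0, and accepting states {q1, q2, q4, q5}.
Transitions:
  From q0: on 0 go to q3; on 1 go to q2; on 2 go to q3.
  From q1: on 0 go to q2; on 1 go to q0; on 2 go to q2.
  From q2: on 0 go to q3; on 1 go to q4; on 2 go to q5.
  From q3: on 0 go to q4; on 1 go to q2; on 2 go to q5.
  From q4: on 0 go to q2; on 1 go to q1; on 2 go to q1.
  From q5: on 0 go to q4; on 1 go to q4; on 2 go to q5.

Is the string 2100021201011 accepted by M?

accepted

q0 --2--> q3
q3 --1--> q2
q2 --0--> q3
q3 --0--> q4
q4 --0--> q2
q2 --2--> q5
q5 --1--> q4
q4 --2--> q1
q1 --0--> q2
q2 --1--> q4
q4 --0--> q2
q2 --1--> q4
q4 --1--> q1
End in state q1, which is an accepting state.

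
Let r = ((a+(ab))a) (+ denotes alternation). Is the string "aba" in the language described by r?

yes

Split as ab·a: (a+(ab)) matches ab and a matches a.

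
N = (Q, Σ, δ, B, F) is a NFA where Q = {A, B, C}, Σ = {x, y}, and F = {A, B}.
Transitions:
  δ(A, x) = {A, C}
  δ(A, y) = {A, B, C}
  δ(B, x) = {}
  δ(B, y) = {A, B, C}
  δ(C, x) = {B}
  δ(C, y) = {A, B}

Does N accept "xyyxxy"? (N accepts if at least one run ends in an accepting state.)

Start: {B}
read x: {}
The reachable set is empty and stays empty for the remaining 5 symbols.
Reachable ∩ accepting = {} — empty.

rejected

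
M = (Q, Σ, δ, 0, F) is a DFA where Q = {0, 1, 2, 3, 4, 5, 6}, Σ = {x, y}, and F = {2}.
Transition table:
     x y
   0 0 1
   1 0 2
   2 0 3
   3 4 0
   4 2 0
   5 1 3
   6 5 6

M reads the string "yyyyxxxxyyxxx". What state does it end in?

0

0 --y--> 1
1 --y--> 2
2 --y--> 3
3 --y--> 0
0 --x--> 0
0 --x--> 0
0 --x--> 0
0 --x--> 0
0 --y--> 1
1 --y--> 2
2 --x--> 0
0 --x--> 0
0 --x--> 0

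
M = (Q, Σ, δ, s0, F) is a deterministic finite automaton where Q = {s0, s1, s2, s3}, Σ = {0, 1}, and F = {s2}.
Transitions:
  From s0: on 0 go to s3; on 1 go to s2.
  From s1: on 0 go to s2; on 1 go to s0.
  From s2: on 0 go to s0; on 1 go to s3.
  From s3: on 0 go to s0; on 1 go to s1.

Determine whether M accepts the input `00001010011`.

s0 --0--> s3
s3 --0--> s0
s0 --0--> s3
s3 --0--> s0
s0 --1--> s2
s2 --0--> s0
s0 --1--> s2
s2 --0--> s0
s0 --0--> s3
s3 --1--> s1
s1 --1--> s0
End in state s0, which is not an accepting state.

rejected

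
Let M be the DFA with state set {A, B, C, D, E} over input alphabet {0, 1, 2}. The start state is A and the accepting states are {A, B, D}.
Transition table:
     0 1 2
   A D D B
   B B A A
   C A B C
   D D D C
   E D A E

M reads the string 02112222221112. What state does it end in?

C

A --0--> D
D --2--> C
C --1--> B
B --1--> A
A --2--> B
B --2--> A
A --2--> B
B --2--> A
A --2--> B
B --2--> A
A --1--> D
D --1--> D
D --1--> D
D --2--> C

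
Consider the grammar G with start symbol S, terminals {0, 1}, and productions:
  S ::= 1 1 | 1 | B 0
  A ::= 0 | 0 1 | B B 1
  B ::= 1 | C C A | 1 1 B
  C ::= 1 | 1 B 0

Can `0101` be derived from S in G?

no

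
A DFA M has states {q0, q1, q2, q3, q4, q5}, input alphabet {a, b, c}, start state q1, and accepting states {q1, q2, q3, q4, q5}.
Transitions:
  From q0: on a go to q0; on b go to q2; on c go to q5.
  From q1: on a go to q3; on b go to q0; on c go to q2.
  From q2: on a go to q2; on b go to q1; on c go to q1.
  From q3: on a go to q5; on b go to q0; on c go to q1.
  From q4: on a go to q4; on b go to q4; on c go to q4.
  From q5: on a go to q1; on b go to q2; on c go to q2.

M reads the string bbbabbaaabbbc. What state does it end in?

q1

q1 --b--> q0
q0 --b--> q2
q2 --b--> q1
q1 --a--> q3
q3 --b--> q0
q0 --b--> q2
q2 --a--> q2
q2 --a--> q2
q2 --a--> q2
q2 --b--> q1
q1 --b--> q0
q0 --b--> q2
q2 --c--> q1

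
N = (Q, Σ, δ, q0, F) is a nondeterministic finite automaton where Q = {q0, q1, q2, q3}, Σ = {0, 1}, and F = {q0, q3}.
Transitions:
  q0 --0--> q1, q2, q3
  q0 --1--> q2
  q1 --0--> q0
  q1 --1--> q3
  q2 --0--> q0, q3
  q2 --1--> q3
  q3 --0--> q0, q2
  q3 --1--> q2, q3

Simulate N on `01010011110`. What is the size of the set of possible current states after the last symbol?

Start: {q0}
read 0: {q1, q2, q3}
read 1: {q2, q3}
read 0: {q0, q2, q3}
read 1: {q2, q3}
read 0: {q0, q2, q3}
read 0: {q0, q1, q2, q3}
read 1: {q2, q3}
read 1: {q2, q3}
read 1: {q2, q3}
read 1: {q2, q3}
read 0: {q0, q2, q3}
Final reachable set {q0, q2, q3} has 3 states.

3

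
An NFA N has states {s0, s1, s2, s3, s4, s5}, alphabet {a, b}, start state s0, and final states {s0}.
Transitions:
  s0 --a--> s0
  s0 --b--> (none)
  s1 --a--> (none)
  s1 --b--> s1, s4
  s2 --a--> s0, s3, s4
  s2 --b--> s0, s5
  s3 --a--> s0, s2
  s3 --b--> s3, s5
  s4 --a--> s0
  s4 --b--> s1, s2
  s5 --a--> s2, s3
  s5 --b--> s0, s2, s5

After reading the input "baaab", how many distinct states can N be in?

0

Start: {s0}
read b: {}
The reachable set is empty and stays empty for the remaining 4 symbols.
Final reachable set {} has 0 states.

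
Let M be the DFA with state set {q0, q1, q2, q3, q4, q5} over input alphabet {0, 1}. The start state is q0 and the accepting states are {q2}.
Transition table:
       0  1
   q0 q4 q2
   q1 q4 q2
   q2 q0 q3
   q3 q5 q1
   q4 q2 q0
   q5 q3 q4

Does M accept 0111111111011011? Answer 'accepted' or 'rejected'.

q0 --0--> q4
q4 --1--> q0
q0 --1--> q2
q2 --1--> q3
q3 --1--> q1
q1 --1--> q2
q2 --1--> q3
q3 --1--> q1
q1 --1--> q2
q2 --1--> q3
q3 --0--> q5
q5 --1--> q4
q4 --1--> q0
q0 --0--> q4
q4 --1--> q0
q0 --1--> q2
End in state q2, which is an accepting state.

accepted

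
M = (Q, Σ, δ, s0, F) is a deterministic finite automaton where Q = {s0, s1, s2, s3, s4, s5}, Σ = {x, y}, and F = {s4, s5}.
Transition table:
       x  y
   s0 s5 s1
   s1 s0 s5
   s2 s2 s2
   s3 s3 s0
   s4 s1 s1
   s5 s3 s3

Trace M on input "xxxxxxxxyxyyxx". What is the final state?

s0 --x--> s5
s5 --x--> s3
s3 --x--> s3
s3 --x--> s3
s3 --x--> s3
s3 --x--> s3
s3 --x--> s3
s3 --x--> s3
s3 --y--> s0
s0 --x--> s5
s5 --y--> s3
s3 --y--> s0
s0 --x--> s5
s5 --x--> s3

s3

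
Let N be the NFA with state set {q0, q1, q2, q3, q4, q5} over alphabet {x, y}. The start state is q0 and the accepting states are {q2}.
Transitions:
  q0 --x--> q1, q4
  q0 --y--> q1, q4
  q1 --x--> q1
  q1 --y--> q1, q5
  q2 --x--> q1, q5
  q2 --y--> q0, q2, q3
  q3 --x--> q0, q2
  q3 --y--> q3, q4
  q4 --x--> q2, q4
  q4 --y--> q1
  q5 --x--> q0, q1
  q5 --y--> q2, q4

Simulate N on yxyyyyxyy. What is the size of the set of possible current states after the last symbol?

6

Start: {q0}
read y: {q1, q4}
read x: {q1, q2, q4}
read y: {q0, q1, q2, q3, q5}
read y: {q0, q1, q2, q3, q4, q5}
read y: {q0, q1, q2, q3, q4, q5}
read y: {q0, q1, q2, q3, q4, q5}
read x: {q0, q1, q2, q4, q5}
read y: {q0, q1, q2, q3, q4, q5}
read y: {q0, q1, q2, q3, q4, q5}
Final reachable set {q0, q1, q2, q3, q4, q5} has 6 states.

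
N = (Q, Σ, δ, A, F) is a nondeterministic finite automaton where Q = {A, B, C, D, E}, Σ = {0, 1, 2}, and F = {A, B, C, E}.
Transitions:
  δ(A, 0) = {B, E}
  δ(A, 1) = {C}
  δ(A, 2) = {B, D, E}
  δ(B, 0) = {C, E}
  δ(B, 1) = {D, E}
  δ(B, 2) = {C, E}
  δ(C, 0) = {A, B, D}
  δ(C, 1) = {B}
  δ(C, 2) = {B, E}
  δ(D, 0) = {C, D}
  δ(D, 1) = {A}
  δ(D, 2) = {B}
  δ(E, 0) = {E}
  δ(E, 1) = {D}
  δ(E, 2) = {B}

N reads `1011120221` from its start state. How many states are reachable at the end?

Start: {A}
read 1: {C}
read 0: {A, B, D}
read 1: {A, C, D, E}
read 1: {A, B, C, D}
read 1: {A, B, C, D, E}
read 2: {B, C, D, E}
read 0: {A, B, C, D, E}
read 2: {B, C, D, E}
read 2: {B, C, E}
read 1: {B, D, E}
Final reachable set {B, D, E} has 3 states.

3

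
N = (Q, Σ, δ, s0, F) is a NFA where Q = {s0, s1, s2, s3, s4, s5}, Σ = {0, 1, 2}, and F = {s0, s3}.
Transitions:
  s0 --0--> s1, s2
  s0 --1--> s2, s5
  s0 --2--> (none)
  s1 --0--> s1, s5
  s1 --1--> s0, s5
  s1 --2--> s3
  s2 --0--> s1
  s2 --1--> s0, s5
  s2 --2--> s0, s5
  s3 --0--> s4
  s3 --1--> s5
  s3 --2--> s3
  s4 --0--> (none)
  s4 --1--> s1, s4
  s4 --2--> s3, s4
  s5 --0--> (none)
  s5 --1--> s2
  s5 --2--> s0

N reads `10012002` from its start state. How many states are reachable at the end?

2

Start: {s0}
read 1: {s2, s5}
read 0: {s1}
read 0: {s1, s5}
read 1: {s0, s2, s5}
read 2: {s0, s5}
read 0: {s1, s2}
read 0: {s1, s5}
read 2: {s0, s3}
Final reachable set {s0, s3} has 2 states.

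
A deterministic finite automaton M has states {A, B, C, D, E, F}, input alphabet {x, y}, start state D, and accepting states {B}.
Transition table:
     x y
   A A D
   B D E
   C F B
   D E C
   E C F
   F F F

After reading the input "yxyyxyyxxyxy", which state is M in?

D --y--> C
C --x--> F
F --y--> F
F --y--> F
F --x--> F
F --y--> F
F --y--> F
F --x--> F
F --x--> F
F --y--> F
F --x--> F
F --y--> F

F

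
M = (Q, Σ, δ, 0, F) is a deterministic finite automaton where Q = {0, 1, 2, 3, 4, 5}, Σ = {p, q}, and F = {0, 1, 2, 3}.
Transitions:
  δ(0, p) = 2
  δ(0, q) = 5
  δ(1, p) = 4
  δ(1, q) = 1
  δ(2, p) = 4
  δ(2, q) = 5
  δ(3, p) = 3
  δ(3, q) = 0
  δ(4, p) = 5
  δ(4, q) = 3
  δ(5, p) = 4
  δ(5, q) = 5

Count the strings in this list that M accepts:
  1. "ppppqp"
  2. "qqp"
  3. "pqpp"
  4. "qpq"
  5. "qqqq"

"ppppqp": accepted
"qqp": rejected
"pqpp": rejected
"qpq": accepted
"qqqq": rejected

2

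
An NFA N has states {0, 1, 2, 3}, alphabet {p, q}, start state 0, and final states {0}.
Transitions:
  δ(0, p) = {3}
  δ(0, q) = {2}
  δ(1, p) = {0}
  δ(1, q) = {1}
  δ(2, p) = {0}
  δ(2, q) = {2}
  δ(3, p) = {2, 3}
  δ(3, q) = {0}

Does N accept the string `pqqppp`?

rejected

Start: {0}
read p: {3}
read q: {0}
read q: {2}
read p: {0}
read p: {3}
read p: {2, 3}
Reachable ∩ accepting = {} — empty.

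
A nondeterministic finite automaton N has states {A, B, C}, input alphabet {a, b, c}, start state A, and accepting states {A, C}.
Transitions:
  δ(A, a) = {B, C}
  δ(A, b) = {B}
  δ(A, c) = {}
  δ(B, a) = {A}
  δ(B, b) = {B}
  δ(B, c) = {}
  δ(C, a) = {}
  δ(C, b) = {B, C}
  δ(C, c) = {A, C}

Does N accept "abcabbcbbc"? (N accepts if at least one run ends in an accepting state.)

Start: {A}
read a: {B, C}
read b: {B, C}
read c: {A, C}
read a: {B, C}
read b: {B, C}
read b: {B, C}
read c: {A, C}
read b: {B, C}
read b: {B, C}
read c: {A, C}
Reachable ∩ accepting = {A, C} — nonempty.

accepted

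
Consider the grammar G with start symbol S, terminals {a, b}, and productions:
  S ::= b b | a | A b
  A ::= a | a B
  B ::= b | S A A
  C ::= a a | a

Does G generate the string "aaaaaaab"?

S ⇒ Ab ⇒ aBb ⇒ aSAAb ⇒ aaAAb ⇒ aaaBAb ⇒ aaaSAAAb ⇒ aaaaAAAb ⇒ aaaaaAAb ⇒ aaaaaaAb ⇒ aaaaaaab

yes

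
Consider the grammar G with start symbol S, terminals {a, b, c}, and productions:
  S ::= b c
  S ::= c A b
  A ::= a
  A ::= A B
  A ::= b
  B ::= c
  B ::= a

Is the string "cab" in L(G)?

yes

S ⇒ cAb ⇒ cab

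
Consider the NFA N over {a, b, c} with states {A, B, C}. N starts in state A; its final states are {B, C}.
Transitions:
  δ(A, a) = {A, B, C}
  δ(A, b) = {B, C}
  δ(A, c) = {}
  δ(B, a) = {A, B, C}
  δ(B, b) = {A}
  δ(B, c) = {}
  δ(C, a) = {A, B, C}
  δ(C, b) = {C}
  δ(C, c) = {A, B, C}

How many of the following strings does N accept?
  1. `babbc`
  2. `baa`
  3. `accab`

`babbc`: accepted
`baa`: accepted
`accab`: accepted

3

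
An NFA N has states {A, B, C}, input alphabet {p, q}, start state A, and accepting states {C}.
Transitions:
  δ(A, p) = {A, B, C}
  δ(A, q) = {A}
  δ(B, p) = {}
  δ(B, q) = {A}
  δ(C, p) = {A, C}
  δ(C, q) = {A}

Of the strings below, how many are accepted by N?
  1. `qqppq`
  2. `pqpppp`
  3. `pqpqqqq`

1

`qqppq`: rejected
`pqpppp`: accepted
`pqpqqqq`: rejected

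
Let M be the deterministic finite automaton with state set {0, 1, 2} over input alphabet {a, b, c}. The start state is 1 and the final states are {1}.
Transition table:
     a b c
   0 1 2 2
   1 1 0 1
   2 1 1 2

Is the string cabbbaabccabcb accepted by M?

1 --c--> 1
1 --a--> 1
1 --b--> 0
0 --b--> 2
2 --b--> 1
1 --a--> 1
1 --a--> 1
1 --b--> 0
0 --c--> 2
2 --c--> 2
2 --a--> 1
1 --b--> 0
0 --c--> 2
2 --b--> 1
End in state 1, which is an accepting state.

accepted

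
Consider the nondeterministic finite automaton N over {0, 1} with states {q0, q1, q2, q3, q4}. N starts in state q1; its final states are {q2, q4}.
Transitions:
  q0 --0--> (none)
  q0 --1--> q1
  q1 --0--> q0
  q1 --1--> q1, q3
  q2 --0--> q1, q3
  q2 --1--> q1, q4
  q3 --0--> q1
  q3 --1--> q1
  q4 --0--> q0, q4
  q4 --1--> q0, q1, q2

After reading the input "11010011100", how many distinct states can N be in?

1

Start: {q1}
read 1: {q1, q3}
read 1: {q1, q3}
read 0: {q0, q1}
read 1: {q1, q3}
read 0: {q0, q1}
read 0: {q0}
read 1: {q1}
read 1: {q1, q3}
read 1: {q1, q3}
read 0: {q0, q1}
read 0: {q0}
Final reachable set {q0} has 1 state.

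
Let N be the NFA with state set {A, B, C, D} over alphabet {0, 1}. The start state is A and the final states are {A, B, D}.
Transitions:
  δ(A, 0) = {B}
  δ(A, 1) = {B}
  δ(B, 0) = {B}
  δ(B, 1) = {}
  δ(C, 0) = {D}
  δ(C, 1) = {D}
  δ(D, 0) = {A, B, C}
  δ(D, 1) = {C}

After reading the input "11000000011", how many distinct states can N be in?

0

Start: {A}
read 1: {B}
read 1: {}
The reachable set is empty and stays empty for the remaining 9 symbols.
Final reachable set {} has 0 states.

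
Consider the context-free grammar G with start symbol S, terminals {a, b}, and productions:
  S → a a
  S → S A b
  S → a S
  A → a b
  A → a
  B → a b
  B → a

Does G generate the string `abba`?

no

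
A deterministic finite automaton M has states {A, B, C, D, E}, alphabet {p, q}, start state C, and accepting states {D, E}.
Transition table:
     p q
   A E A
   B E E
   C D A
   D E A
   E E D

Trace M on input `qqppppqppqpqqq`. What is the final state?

C --q--> A
A --q--> A
A --p--> E
E --p--> E
E --p--> E
E --p--> E
E --q--> D
D --p--> E
E --p--> E
E --q--> D
D --p--> E
E --q--> D
D --q--> A
A --q--> A

A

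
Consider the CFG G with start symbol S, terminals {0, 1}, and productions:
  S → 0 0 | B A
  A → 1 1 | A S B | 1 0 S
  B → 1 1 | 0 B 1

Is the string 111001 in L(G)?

no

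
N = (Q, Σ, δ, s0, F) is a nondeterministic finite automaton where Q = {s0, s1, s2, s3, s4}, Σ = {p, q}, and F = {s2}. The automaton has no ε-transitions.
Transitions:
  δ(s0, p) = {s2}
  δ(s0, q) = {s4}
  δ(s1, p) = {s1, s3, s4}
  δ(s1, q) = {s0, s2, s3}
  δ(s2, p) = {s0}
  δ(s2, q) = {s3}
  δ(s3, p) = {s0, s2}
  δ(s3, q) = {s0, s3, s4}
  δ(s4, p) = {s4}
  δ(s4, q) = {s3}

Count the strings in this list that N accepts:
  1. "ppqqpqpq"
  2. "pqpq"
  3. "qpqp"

"ppqqpqpq": rejected
"pqpq": rejected
"qpqp": accepted

1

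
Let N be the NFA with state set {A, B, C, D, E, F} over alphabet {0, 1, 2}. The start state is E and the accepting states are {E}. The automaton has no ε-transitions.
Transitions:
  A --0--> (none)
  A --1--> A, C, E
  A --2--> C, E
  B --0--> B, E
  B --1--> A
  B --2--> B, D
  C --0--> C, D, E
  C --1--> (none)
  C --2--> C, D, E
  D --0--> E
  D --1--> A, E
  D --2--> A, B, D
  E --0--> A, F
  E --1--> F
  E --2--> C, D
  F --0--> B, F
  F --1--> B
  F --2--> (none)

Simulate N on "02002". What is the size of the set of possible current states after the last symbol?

Start: {E}
read 0: {A, F}
read 2: {C, E}
read 0: {A, C, D, E, F}
read 0: {A, B, C, D, E, F}
read 2: {A, B, C, D, E}
Final reachable set {A, B, C, D, E} has 5 states.

5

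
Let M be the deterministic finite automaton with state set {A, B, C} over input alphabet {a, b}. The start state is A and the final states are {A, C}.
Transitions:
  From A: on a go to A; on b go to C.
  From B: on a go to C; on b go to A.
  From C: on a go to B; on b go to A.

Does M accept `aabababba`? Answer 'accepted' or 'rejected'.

A --a--> A
A --a--> A
A --b--> C
C --a--> B
B --b--> A
A --a--> A
A --b--> C
C --b--> A
A --a--> A
End in state A, which is an accepting state.

accepted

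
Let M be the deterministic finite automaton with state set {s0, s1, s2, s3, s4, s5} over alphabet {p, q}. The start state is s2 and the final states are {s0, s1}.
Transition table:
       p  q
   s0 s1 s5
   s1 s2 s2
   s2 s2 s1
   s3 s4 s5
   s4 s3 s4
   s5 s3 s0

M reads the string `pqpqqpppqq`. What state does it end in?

s2 --p--> s2
s2 --q--> s1
s1 --p--> s2
s2 --q--> s1
s1 --q--> s2
s2 --p--> s2
s2 --p--> s2
s2 --p--> s2
s2 --q--> s1
s1 --q--> s2

s2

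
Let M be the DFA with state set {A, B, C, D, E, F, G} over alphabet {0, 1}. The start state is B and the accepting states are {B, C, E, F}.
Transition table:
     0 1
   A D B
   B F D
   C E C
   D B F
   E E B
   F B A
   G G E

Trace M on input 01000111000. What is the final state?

B

B --0--> F
F --1--> A
A --0--> D
D --0--> B
B --0--> F
F --1--> A
A --1--> B
B --1--> D
D --0--> B
B --0--> F
F --0--> B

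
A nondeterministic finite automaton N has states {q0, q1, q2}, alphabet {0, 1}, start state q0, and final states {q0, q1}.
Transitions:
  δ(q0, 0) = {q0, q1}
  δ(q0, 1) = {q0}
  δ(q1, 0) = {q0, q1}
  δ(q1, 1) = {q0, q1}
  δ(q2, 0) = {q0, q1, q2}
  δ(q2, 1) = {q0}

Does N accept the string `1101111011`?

accepted

Start: {q0}
read 1: {q0}
read 1: {q0}
read 0: {q0, q1}
read 1: {q0, q1}
read 1: {q0, q1}
read 1: {q0, q1}
read 1: {q0, q1}
read 0: {q0, q1}
read 1: {q0, q1}
read 1: {q0, q1}
Reachable ∩ accepting = {q0, q1} — nonempty.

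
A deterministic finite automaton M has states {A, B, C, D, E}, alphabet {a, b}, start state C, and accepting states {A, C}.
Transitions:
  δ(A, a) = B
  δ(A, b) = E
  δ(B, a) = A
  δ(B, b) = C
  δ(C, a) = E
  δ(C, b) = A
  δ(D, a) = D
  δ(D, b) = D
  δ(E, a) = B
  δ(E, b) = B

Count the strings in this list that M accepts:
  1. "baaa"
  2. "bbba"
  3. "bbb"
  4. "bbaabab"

"baaa": rejected
"bbba": accepted
"bbb": rejected
"bbaabab": accepted

2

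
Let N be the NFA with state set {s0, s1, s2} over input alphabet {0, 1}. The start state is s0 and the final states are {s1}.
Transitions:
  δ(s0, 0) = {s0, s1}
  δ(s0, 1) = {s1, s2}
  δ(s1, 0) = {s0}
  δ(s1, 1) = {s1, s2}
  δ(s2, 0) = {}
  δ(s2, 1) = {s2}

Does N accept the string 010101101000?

Start: {s0}
read 0: {s0, s1}
read 1: {s1, s2}
read 0: {s0}
read 1: {s1, s2}
read 0: {s0}
read 1: {s1, s2}
read 1: {s1, s2}
read 0: {s0}
read 1: {s1, s2}
read 0: {s0}
read 0: {s0, s1}
read 0: {s0, s1}
Reachable ∩ accepting = {s1} — nonempty.

accepted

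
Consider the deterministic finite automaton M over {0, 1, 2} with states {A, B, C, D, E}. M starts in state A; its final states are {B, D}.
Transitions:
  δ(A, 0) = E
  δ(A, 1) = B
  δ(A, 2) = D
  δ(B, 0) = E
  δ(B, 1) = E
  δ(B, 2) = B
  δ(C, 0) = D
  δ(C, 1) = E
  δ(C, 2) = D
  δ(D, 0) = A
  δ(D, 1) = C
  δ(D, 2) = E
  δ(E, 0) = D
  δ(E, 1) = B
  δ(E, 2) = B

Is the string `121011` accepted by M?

rejected

A --1--> B
B --2--> B
B --1--> E
E --0--> D
D --1--> C
C --1--> E
End in state E, which is not an accepting state.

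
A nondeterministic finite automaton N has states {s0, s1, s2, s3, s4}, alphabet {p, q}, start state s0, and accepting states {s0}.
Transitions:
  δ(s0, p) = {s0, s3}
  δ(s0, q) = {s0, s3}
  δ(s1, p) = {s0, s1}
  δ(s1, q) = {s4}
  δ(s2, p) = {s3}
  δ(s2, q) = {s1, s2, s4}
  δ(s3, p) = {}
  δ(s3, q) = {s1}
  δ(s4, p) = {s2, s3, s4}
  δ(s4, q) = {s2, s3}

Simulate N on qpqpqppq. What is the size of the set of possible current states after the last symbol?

5

Start: {s0}
read q: {s0, s3}
read p: {s0, s3}
read q: {s0, s1, s3}
read p: {s0, s1, s3}
read q: {s0, s1, s3, s4}
read p: {s0, s1, s2, s3, s4}
read p: {s0, s1, s2, s3, s4}
read q: {s0, s1, s2, s3, s4}
Final reachable set {s0, s1, s2, s3, s4} has 5 states.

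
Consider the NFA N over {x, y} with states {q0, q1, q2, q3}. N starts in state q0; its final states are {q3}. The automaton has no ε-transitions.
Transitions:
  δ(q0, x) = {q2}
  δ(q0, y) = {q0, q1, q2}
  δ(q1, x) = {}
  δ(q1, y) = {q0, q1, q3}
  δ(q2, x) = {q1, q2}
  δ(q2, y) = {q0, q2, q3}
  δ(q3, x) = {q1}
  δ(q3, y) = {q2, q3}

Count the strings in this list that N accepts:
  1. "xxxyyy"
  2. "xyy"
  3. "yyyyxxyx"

2

"xxxyyy": accepted
"xyy": accepted
"yyyyxxyx": rejected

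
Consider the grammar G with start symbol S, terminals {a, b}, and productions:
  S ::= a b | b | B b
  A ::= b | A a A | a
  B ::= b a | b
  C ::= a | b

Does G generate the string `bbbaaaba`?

no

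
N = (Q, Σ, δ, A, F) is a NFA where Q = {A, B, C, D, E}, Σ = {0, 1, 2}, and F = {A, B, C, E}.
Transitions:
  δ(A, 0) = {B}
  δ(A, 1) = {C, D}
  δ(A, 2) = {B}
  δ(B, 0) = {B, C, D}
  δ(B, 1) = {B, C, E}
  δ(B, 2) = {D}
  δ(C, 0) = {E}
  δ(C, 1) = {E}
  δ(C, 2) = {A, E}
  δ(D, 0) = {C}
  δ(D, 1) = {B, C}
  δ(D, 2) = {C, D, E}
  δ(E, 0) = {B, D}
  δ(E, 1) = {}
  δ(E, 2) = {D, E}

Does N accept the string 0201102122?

rejected

Start: {A}
read 0: {B}
read 2: {D}
read 0: {C}
read 1: {E}
read 1: {}
The reachable set is empty and stays empty for the remaining 5 symbols.
Reachable ∩ accepting = {} — empty.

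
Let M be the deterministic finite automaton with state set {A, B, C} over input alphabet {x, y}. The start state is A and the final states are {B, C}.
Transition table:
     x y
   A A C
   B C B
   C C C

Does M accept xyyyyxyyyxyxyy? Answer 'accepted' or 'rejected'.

A --x--> A
A --y--> C
C --y--> C
C --y--> C
C --y--> C
C --x--> C
C --y--> C
C --y--> C
C --y--> C
C --x--> C
C --y--> C
C --x--> C
C --y--> C
C --y--> C
End in state C, which is an accepting state.

accepted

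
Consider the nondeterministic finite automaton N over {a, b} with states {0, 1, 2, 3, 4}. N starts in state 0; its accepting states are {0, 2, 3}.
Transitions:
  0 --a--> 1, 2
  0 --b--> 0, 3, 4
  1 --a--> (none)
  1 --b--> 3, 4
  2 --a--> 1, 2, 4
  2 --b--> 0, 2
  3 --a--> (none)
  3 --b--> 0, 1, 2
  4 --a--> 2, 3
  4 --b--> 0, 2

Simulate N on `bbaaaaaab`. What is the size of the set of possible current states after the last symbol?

Start: {0}
read b: {0, 3, 4}
read b: {0, 1, 2, 3, 4}
read a: {1, 2, 3, 4}
read a: {1, 2, 3, 4}
read a: {1, 2, 3, 4}
read a: {1, 2, 3, 4}
read a: {1, 2, 3, 4}
read a: {1, 2, 3, 4}
read b: {0, 1, 2, 3, 4}
Final reachable set {0, 1, 2, 3, 4} has 5 states.

5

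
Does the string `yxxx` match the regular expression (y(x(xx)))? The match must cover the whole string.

Split as y·xxx: y matches y and (x(xx)) matches xxx.

yes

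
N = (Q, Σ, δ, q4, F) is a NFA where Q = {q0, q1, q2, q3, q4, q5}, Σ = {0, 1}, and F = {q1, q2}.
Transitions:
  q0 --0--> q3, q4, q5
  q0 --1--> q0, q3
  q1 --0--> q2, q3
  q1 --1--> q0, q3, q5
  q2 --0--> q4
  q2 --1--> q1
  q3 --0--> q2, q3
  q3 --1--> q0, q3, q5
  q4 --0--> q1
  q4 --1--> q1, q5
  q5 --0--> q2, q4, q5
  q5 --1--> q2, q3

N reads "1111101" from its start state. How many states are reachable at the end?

Start: {q4}
read 1: {q1, q5}
read 1: {q0, q2, q3, q5}
read 1: {q0, q1, q2, q3, q5}
read 1: {q0, q1, q2, q3, q5}
read 1: {q0, q1, q2, q3, q5}
read 0: {q2, q3, q4, q5}
read 1: {q0, q1, q2, q3, q5}
Final reachable set {q0, q1, q2, q3, q5} has 5 states.

5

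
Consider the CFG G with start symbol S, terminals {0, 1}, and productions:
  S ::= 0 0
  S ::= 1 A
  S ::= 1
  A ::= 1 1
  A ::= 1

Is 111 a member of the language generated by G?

S ⇒ 1A ⇒ 111

yes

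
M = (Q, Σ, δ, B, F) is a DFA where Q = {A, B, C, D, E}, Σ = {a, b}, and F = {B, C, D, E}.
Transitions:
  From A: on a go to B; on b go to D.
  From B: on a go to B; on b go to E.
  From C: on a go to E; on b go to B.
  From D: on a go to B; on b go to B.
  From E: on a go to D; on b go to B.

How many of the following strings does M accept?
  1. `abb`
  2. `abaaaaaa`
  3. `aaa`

`abb`: accepted
`abaaaaaa`: accepted
`aaa`: accepted

3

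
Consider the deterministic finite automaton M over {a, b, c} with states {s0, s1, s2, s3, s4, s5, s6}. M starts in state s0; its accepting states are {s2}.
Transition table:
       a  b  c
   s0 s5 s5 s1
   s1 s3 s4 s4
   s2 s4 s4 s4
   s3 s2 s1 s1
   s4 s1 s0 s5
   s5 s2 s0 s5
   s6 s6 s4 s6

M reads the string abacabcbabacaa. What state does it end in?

s4

s0 --a--> s5
s5 --b--> s0
s0 --a--> s5
s5 --c--> s5
s5 --a--> s2
s2 --b--> s4
s4 --c--> s5
s5 --b--> s0
s0 --a--> s5
s5 --b--> s0
s0 --a--> s5
s5 --c--> s5
s5 --a--> s2
s2 --a--> s4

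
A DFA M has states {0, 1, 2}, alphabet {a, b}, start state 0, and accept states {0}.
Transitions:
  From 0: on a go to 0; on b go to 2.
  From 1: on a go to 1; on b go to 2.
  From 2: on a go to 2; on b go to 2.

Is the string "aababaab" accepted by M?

0 --a--> 0
0 --a--> 0
0 --b--> 2
2 --a--> 2
2 --b--> 2
2 --a--> 2
2 --a--> 2
2 --b--> 2
End in state 2, which is not an accepting state.

rejected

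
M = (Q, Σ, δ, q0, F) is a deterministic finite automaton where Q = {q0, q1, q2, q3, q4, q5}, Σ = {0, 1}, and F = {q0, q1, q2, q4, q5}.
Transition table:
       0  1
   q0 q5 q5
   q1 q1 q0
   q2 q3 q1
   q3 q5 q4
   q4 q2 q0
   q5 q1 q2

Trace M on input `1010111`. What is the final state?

q0 --1--> q5
q5 --0--> q1
q1 --1--> q0
q0 --0--> q5
q5 --1--> q2
q2 --1--> q1
q1 --1--> q0

q0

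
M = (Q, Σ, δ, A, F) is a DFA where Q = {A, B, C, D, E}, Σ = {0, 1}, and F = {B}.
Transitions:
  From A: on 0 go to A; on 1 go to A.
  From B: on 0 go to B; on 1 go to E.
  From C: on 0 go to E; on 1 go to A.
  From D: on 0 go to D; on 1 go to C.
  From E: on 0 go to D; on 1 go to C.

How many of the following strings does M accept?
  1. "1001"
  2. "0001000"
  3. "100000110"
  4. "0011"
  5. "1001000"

"1001": rejected
"0001000": rejected
"100000110": rejected
"0011": rejected
"1001000": rejected

0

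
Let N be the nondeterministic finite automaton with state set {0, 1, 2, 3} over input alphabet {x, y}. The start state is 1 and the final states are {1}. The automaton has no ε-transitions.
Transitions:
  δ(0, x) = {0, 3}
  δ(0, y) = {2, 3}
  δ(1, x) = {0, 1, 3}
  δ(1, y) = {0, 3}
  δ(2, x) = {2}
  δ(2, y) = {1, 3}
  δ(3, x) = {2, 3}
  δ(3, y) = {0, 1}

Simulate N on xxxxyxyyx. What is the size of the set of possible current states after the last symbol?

Start: {1}
read x: {0, 1, 3}
read x: {0, 1, 2, 3}
read x: {0, 1, 2, 3}
read x: {0, 1, 2, 3}
read y: {0, 1, 2, 3}
read x: {0, 1, 2, 3}
read y: {0, 1, 2, 3}
read y: {0, 1, 2, 3}
read x: {0, 1, 2, 3}
Final reachable set {0, 1, 2, 3} has 4 states.

4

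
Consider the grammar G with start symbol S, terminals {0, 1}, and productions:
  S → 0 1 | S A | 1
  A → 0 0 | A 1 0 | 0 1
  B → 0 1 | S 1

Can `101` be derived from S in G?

yes

S ⇒ SA ⇒ 1A ⇒ 101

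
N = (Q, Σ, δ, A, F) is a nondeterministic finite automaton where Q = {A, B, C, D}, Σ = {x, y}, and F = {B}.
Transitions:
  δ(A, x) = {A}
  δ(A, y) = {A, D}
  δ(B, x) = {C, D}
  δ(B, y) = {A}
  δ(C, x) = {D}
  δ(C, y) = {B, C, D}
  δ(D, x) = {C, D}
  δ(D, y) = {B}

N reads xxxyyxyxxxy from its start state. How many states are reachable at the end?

4

Start: {A}
read x: {A}
read x: {A}
read x: {A}
read y: {A, D}
read y: {A, B, D}
read x: {A, C, D}
read y: {A, B, C, D}
read x: {A, C, D}
read x: {A, C, D}
read x: {A, C, D}
read y: {A, B, C, D}
Final reachable set {A, B, C, D} has 4 states.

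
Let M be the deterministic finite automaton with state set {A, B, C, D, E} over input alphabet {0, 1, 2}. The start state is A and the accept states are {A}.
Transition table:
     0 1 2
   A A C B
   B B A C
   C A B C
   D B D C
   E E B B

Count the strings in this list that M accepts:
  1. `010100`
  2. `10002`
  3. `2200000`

2

`010100`: accepted
`10002`: rejected
`2200000`: accepted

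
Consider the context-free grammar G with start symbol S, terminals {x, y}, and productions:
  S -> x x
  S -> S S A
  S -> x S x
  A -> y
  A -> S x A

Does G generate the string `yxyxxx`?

no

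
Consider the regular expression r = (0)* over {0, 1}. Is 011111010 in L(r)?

011111010 cannot be split into zero or more pieces each matching 0.

no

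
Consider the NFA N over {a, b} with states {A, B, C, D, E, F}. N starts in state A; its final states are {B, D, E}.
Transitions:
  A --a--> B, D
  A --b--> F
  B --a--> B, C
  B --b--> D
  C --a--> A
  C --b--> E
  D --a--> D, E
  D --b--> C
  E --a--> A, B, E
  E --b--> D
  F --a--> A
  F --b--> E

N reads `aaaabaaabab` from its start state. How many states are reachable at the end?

3

Start: {A}
read a: {B, D}
read a: {B, C, D, E}
read a: {A, B, C, D, E}
read a: {A, B, C, D, E}
read b: {C, D, E, F}
read a: {A, B, D, E}
read a: {A, B, C, D, E}
read a: {A, B, C, D, E}
read b: {C, D, E, F}
read a: {A, B, D, E}
read b: {C, D, F}
Final reachable set {C, D, F} has 3 states.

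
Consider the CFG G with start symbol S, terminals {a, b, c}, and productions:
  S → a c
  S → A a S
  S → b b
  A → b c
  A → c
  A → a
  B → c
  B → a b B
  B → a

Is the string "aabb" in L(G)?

yes

S ⇒ AaS ⇒ aaS ⇒ aabb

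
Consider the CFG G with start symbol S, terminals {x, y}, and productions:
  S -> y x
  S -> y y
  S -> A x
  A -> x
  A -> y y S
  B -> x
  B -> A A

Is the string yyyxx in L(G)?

S ⇒ Ax ⇒ yySx ⇒ yyyxx

yes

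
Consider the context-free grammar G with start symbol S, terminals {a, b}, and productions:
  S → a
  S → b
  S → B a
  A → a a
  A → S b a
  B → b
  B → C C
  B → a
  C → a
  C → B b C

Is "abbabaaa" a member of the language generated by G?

yes

S ⇒ Ba ⇒ CCa ⇒ BbCCa ⇒ CCbCCa ⇒ aCbCCa ⇒ aBbCbCCa ⇒ abbCbCCa ⇒ abbabCCa ⇒ abbabaCa ⇒ abbabaaa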